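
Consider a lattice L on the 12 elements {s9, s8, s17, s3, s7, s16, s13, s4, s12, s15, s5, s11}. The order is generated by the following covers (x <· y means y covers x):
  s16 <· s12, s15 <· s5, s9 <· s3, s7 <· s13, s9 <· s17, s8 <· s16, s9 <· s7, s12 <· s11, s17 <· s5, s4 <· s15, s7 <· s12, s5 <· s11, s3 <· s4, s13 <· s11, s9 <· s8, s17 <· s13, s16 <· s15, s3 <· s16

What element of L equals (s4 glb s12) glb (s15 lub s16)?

s3

s4 ∧ s12 = s3
s15 ∨ s16 = s15
s3 ∧ s15 = s3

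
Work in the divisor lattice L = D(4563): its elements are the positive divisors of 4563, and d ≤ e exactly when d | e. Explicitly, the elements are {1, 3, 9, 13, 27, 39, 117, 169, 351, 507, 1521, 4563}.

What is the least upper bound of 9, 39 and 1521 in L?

In the divisibility order, the join is the least common multiple: lcm(9, 39, 1521) = 1521.

1521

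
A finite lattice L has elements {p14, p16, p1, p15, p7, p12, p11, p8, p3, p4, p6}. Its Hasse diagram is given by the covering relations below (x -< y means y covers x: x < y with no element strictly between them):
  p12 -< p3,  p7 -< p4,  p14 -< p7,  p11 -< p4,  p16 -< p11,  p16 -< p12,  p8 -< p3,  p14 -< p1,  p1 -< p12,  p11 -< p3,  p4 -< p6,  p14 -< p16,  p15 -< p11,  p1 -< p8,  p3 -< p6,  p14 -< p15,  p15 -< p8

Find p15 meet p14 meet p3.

p14

Common lower bounds of {p15, p14, p3}: p14.
The greatest among these is p14.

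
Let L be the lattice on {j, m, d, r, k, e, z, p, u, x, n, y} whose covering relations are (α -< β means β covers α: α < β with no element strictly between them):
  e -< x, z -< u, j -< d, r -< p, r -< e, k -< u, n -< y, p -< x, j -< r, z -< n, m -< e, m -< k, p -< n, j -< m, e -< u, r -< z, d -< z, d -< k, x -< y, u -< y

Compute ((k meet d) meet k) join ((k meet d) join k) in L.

k ∧ d = d
d ∧ k = d
k ∧ d = d
d ∨ k = k
d ∨ k = k

k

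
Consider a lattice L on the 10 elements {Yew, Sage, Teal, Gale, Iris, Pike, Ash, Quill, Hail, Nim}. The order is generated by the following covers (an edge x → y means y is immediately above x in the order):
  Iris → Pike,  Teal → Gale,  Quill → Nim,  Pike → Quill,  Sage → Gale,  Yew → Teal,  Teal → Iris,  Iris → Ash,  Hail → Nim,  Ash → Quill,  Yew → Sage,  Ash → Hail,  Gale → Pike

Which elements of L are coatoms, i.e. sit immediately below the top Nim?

The coatoms are exactly the elements covered by Nim: Hail, Quill.

Hail, Quill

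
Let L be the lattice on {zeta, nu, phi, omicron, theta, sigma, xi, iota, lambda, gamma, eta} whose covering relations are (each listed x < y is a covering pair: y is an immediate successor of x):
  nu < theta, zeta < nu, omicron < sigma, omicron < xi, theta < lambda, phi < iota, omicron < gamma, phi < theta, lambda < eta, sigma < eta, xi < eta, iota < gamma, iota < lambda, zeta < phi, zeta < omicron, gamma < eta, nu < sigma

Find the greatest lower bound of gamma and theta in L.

Common lower bounds of {gamma, theta}: phi, zeta.
The greatest among these is phi.

phi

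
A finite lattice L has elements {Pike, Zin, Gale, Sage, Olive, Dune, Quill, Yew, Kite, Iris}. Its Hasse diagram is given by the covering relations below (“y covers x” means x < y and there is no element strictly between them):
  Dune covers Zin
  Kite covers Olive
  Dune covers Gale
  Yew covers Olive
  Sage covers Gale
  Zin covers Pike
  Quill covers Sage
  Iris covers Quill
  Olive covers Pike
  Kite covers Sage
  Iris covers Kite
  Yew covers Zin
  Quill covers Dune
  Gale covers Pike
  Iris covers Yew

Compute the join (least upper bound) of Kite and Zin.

Common upper bounds of {Kite, Zin}: Iris.
The least among these is Iris.

Iris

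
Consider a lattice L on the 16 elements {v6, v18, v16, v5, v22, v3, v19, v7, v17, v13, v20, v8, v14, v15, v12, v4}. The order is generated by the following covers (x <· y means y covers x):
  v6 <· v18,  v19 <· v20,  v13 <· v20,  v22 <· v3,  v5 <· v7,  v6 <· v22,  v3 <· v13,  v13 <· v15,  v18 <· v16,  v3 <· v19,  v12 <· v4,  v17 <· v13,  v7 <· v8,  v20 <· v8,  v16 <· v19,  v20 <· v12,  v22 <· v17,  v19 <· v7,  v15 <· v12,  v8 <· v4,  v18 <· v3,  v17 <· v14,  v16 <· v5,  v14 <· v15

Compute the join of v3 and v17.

Common upper bounds of {v3, v17}: v12, v13, v15, v20, v4, v8.
The least among these is v13.

v13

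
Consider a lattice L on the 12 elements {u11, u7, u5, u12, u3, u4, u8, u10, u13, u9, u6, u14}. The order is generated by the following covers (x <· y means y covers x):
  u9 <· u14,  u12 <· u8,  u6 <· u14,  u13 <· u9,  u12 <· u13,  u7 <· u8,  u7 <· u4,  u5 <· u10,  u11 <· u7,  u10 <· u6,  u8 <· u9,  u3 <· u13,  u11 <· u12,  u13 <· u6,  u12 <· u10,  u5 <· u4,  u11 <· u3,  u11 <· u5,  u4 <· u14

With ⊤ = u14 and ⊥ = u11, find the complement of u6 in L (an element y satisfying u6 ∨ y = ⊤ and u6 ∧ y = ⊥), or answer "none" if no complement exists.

Need y with u6 ∨ y = u14 and u6 ∧ y = u11.
Checking each element gives: u7.

u7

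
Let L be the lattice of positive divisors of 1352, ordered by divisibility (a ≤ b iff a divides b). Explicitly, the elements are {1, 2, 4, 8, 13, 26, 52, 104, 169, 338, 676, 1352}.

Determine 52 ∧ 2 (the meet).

2

Common lower bounds of {52, 2}: 1, 2.
The greatest among these is 2.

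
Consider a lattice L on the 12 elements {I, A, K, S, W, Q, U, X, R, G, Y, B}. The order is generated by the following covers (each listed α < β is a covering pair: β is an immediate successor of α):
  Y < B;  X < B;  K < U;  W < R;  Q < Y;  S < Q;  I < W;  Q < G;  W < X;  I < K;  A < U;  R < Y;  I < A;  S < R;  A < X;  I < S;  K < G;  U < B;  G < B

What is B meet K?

K

Common lower bounds of {B, K}: I, K.
The greatest among these is K.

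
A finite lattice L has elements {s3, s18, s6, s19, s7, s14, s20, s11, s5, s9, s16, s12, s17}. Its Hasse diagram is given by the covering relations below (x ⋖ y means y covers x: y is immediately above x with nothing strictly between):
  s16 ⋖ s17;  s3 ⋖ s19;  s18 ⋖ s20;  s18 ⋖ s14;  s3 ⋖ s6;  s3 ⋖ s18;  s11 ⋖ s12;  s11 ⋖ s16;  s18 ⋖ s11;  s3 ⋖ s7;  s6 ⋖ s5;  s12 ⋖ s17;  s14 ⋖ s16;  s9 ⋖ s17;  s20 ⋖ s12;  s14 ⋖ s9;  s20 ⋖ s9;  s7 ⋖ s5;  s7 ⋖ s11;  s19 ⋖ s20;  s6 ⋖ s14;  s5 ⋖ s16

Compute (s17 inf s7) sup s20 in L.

s17 ∧ s7 = s7
s7 ∨ s20 = s12

s12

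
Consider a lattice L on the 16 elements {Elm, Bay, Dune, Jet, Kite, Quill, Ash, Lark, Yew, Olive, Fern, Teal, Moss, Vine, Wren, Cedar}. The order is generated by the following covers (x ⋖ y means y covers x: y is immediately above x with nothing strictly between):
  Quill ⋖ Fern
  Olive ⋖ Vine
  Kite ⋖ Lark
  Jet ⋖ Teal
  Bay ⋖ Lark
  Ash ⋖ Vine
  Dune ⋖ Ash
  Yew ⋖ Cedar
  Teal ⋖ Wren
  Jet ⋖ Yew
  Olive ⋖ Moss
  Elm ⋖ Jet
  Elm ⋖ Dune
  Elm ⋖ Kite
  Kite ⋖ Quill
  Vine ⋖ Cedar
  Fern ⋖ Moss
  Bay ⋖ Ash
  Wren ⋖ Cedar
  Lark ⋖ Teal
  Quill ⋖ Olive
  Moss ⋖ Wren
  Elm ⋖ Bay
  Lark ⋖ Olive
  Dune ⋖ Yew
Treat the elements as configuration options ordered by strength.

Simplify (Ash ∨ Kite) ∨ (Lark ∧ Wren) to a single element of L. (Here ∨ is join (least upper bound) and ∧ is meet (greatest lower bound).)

Vine

Ash ∨ Kite = Vine
Lark ∧ Wren = Lark
Vine ∨ Lark = Vine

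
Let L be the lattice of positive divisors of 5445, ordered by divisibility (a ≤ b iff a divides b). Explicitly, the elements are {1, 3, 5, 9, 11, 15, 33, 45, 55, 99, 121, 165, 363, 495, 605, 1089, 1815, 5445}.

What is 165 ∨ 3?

In the divisibility order, the join is the least common multiple: lcm(165, 3) = 165.

165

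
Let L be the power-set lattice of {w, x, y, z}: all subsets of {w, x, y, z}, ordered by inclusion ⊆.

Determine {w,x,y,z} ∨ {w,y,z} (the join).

Under ⊆, join is union: {w,x,y,z} ∪ {w,y,z} = {w,x,y,z}.

{w,x,y,z}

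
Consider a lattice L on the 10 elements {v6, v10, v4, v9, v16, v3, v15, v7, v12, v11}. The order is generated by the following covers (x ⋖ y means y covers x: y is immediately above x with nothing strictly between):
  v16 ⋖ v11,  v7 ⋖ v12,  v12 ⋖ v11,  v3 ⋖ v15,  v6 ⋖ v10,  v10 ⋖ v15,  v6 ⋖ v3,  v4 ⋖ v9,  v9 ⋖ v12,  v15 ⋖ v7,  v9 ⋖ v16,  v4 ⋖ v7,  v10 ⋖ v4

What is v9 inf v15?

Common lower bounds of {v9, v15}: v10, v6.
The greatest among these is v10.

v10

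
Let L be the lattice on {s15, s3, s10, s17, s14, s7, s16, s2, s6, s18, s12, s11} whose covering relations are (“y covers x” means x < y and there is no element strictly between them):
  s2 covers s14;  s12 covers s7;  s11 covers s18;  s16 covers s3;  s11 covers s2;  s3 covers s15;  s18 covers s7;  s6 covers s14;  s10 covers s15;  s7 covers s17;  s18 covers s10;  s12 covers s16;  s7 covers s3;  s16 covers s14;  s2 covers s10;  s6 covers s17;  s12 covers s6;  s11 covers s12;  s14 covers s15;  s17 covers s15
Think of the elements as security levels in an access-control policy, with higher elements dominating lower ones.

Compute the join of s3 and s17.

Common upper bounds of {s3, s17}: s11, s12, s18, s7.
The least among these is s7.

s7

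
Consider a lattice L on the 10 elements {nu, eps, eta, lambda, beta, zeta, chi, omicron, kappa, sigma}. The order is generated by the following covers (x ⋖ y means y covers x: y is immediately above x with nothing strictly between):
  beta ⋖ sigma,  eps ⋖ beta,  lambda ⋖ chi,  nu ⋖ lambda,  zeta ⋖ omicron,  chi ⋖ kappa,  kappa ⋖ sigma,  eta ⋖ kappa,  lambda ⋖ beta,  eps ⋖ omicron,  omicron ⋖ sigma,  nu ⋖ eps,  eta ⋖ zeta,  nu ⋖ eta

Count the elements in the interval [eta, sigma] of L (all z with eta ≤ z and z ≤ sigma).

5

The interval [eta, sigma] = {eta, kappa, omicron, sigma, zeta}, which has 5 elements.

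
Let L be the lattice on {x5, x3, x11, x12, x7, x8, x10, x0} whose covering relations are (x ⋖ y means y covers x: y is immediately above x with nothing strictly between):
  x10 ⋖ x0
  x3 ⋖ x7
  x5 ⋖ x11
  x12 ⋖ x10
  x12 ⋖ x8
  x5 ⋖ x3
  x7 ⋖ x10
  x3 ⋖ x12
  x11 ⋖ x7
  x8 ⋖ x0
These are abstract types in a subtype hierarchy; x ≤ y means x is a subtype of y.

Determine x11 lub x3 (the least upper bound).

Common upper bounds of {x11, x3}: x0, x10, x7.
The least among these is x7.

x7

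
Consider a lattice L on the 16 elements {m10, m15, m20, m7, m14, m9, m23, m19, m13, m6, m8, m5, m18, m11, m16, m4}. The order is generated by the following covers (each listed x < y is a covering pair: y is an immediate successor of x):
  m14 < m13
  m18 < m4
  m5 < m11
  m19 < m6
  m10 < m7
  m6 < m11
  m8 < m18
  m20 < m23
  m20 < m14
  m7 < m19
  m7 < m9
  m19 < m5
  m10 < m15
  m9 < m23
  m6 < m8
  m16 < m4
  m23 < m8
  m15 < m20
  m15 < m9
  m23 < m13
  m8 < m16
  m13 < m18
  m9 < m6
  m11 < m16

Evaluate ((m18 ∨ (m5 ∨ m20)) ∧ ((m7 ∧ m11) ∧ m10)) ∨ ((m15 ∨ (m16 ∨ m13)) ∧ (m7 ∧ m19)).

m5 ∨ m20 = m16
m18 ∨ m16 = m4
m7 ∧ m11 = m7
m7 ∧ m10 = m10
m4 ∧ m10 = m10
m16 ∨ m13 = m4
m15 ∨ m4 = m4
m7 ∧ m19 = m7
m4 ∧ m7 = m7
m10 ∨ m7 = m7

m7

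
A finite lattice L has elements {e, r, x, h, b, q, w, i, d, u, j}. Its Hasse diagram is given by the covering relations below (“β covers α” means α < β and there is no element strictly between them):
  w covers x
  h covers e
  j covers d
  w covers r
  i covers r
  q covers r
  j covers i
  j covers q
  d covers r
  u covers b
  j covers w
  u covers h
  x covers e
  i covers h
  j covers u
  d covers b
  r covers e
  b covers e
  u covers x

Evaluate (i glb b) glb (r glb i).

i ∧ b = e
r ∧ i = r
e ∧ r = e

e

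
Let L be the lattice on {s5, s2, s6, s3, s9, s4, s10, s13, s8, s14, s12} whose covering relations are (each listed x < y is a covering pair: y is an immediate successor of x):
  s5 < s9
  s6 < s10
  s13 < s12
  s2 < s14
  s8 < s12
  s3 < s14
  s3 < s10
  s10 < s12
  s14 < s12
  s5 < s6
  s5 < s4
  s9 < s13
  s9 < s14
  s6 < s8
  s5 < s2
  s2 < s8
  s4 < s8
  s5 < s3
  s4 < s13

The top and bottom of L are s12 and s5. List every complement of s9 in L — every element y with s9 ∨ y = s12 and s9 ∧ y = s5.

Need y with s9 ∨ y = s12 and s9 ∧ y = s5.
Checking each element gives: s10, s6, s8.

s10, s6, s8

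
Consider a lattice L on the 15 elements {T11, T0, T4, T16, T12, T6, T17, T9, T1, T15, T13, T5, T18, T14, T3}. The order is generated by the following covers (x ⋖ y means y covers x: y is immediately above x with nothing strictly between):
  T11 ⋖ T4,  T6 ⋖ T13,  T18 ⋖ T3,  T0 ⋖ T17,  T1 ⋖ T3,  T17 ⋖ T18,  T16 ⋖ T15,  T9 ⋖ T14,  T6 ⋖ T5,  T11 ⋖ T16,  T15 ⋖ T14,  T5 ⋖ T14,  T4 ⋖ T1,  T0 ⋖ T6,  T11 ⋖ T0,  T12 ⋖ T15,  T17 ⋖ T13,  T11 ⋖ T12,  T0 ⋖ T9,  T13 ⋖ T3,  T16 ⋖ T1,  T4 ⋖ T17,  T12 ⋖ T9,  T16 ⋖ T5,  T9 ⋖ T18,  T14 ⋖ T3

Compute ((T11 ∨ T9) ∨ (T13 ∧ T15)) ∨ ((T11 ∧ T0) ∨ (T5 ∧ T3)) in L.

T14

T11 ∨ T9 = T9
T13 ∧ T15 = T11
T9 ∨ T11 = T9
T11 ∧ T0 = T11
T5 ∧ T3 = T5
T11 ∨ T5 = T5
T9 ∨ T5 = T14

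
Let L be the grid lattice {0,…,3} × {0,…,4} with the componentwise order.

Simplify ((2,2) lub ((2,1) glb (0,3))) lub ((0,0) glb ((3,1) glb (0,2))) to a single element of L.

(2,2)

(2,1) ∧ (0,3) = (0,1)
(2,2) ∨ (0,1) = (2,2)
(3,1) ∧ (0,2) = (0,1)
(0,0) ∧ (0,1) = (0,0)
(2,2) ∨ (0,0) = (2,2)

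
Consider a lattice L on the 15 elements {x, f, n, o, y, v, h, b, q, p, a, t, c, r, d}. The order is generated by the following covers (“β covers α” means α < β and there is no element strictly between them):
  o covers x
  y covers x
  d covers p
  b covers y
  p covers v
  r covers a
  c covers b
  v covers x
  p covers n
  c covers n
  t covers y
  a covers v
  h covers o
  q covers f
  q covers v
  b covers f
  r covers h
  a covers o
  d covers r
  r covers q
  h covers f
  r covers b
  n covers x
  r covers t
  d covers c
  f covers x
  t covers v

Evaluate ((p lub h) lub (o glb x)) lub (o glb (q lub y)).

d

p ∨ h = d
o ∧ x = x
d ∨ x = d
q ∨ y = r
o ∧ r = o
d ∨ o = d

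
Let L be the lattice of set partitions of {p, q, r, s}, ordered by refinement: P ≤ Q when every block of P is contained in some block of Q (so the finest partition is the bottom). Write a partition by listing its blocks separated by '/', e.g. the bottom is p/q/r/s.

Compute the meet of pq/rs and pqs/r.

pq/r/s

Common lower bounds of {pq/rs, pqs/r}: p/q/r/s, pq/r/s.
The greatest among these is pq/r/s.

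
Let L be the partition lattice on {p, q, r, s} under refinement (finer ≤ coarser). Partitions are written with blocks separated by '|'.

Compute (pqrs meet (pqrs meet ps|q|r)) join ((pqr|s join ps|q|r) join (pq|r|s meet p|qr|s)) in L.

pqrs

pqrs ∧ ps|q|r = ps|q|r
pqrs ∧ ps|q|r = ps|q|r
pqr|s ∨ ps|q|r = pqrs
pq|r|s ∧ p|qr|s = p|q|r|s
pqrs ∨ p|q|r|s = pqrs
ps|q|r ∨ pqrs = pqrs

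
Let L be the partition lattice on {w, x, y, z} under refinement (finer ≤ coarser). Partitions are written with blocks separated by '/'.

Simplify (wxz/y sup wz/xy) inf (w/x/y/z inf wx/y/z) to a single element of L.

w/x/y/z

wxz/y ∨ wz/xy = wxyz
w/x/y/z ∧ wx/y/z = w/x/y/z
wxyz ∧ w/x/y/z = w/x/y/z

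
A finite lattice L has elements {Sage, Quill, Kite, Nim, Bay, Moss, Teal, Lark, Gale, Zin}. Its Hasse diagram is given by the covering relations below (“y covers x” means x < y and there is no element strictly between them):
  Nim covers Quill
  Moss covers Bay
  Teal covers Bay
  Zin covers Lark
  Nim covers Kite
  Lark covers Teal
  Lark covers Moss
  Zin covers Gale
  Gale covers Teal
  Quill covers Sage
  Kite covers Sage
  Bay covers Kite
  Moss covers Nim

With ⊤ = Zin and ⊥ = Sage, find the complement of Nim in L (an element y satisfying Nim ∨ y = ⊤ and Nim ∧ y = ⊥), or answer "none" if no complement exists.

none

For every candidate y, either Nim ∨ y ≠ Zin or Nim ∧ y ≠ Sage; no complement exists.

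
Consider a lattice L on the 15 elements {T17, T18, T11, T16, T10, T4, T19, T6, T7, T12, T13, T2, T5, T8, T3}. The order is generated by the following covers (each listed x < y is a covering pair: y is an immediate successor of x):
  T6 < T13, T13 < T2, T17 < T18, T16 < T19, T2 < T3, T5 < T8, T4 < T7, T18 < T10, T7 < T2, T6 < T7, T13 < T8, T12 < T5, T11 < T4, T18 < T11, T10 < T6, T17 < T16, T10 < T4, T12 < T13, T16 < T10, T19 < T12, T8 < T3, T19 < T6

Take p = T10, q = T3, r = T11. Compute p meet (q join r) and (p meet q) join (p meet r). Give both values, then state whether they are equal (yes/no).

T10; T10; yes

q join r = T3, so p meet (q join r) = T10 meet T3 = T10.
p meet q = T10 and p meet r = T18, so (p meet q) join (p meet r) = T10 join T18 = T10.
Equal: yes.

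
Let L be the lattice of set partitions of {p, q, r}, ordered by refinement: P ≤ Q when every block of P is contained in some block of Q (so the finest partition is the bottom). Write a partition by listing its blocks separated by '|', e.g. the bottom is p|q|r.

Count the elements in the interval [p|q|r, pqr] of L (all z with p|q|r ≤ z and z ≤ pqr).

The interval [p|q|r, pqr] = {pqr, pq|r, pr|q, p|qr, p|q|r}, which has 5 elements.

5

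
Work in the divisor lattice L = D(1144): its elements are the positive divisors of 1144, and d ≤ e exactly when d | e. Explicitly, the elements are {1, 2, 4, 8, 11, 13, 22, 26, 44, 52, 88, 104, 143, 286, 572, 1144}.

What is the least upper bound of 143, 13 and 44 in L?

Common upper bounds of {143, 13, 44}: 1144, 572.
The least among these is 572.

572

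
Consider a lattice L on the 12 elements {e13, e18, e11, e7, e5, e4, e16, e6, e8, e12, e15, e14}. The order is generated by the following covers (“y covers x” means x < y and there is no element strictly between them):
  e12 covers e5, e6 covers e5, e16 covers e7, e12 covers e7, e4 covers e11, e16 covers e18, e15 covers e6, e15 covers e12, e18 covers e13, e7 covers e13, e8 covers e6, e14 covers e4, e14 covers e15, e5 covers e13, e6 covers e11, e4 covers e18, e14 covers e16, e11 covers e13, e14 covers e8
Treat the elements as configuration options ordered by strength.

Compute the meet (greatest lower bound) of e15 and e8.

Common lower bounds of {e15, e8}: e11, e13, e5, e6.
The greatest among these is e6.

e6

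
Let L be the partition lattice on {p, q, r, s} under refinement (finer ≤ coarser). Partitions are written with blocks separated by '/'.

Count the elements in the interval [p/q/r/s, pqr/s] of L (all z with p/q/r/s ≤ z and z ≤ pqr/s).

The interval [p/q/r/s, pqr/s] = {p/q/r/s, p/qr/s, pq/r/s, pqr/s, pr/q/s}, which has 5 elements.

5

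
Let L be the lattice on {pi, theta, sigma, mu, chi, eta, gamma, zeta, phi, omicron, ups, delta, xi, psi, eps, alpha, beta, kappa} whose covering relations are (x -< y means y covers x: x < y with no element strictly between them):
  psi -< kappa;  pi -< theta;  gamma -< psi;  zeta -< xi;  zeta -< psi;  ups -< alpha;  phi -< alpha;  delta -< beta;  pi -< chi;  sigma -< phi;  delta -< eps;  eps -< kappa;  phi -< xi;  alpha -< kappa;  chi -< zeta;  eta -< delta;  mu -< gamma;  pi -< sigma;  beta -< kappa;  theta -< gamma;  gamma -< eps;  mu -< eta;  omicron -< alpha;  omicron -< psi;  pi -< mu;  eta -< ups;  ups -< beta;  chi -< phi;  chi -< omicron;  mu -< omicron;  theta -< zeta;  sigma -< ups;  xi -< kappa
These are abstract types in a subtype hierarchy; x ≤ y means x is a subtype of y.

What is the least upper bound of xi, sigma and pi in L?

xi

Common upper bounds of {xi, sigma, pi}: kappa, xi.
The least among these is xi.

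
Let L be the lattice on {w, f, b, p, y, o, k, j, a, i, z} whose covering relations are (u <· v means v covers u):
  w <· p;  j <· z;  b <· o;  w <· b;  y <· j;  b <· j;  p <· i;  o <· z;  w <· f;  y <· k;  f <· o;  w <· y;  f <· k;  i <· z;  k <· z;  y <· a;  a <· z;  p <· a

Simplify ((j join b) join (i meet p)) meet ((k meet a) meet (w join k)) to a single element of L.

y

j ∨ b = j
i ∧ p = p
j ∨ p = z
k ∧ a = y
w ∨ k = k
y ∧ k = y
z ∧ y = y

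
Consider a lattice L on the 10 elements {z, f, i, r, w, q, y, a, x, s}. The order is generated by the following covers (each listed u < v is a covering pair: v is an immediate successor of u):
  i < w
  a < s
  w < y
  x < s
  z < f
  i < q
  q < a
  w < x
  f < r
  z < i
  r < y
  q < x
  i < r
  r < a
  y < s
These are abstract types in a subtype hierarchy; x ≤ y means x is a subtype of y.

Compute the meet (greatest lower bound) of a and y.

r

Common lower bounds of {a, y}: f, i, r, z.
The greatest among these is r.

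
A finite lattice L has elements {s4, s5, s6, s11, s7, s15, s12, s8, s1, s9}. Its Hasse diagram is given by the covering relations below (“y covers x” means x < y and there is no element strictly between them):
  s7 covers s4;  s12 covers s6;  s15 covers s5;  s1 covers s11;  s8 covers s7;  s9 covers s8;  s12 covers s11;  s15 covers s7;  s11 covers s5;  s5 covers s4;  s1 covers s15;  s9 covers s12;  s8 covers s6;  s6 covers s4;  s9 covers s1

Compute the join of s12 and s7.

s9

Common upper bounds of {s12, s7}: s9.
The least among these is s9.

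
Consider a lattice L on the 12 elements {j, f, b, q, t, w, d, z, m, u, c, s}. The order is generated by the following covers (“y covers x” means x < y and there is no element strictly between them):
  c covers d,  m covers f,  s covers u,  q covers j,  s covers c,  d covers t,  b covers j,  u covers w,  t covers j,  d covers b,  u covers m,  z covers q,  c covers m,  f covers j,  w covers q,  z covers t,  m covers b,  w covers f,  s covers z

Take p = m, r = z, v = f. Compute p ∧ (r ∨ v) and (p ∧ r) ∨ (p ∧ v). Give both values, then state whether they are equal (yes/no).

r ∨ v = s, so p ∧ (r ∨ v) = m ∧ s = m.
p ∧ r = j and p ∧ v = f, so (p ∧ r) ∨ (p ∧ v) = j ∨ f = f.
Equal: no.

m; f; no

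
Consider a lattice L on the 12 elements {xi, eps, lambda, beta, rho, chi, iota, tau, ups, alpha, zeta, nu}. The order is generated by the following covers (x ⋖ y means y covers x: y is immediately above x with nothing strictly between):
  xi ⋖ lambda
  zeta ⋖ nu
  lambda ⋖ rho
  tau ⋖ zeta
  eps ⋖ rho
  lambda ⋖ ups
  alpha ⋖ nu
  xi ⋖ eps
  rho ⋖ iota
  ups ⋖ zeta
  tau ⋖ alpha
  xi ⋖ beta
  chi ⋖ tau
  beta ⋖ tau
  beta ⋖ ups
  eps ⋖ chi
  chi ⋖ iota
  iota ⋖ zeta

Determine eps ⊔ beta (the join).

tau

Common upper bounds of {eps, beta}: alpha, nu, tau, zeta.
The least among these is tau.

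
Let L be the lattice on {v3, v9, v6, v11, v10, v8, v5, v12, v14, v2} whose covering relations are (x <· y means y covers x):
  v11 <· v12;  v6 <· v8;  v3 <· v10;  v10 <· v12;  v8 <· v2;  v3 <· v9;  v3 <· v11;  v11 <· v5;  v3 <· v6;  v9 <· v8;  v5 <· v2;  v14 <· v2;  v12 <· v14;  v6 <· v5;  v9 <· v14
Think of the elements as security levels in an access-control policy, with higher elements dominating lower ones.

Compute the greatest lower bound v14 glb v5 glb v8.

v3

Common lower bounds of {v14, v5, v8}: v3.
The greatest among these is v3.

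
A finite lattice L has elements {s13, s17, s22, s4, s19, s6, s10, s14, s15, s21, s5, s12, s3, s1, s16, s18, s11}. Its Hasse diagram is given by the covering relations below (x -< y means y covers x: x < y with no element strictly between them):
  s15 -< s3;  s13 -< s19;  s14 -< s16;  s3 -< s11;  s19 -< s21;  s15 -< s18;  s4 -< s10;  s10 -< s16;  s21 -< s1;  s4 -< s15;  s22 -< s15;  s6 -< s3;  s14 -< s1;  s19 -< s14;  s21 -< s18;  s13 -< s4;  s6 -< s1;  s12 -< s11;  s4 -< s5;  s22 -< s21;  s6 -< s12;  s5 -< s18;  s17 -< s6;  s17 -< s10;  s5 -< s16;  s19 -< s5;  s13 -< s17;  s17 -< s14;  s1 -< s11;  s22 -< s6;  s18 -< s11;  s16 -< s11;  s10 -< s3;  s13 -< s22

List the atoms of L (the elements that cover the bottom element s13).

The atoms are exactly the elements that cover s13: s17, s19, s22, s4.

s17, s19, s22, s4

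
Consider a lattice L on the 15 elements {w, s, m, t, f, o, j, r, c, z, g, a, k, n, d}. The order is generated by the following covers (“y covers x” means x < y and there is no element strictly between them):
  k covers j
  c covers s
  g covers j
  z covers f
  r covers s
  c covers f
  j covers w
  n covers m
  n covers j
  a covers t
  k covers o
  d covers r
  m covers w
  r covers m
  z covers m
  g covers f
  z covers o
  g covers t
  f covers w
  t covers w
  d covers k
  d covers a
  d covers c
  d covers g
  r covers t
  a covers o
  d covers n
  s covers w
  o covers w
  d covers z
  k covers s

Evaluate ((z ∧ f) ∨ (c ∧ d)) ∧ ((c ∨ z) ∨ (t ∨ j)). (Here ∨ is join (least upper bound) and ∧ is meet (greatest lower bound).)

c

z ∧ f = f
c ∧ d = c
f ∨ c = c
c ∨ z = d
t ∨ j = g
d ∨ g = d
c ∧ d = c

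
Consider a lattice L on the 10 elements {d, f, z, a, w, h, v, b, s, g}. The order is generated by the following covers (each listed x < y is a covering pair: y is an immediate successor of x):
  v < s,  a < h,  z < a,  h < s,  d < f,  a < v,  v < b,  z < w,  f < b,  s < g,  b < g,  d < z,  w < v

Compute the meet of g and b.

b

Common lower bounds of {g, b}: a, b, d, f, v, w, z.
The greatest among these is b.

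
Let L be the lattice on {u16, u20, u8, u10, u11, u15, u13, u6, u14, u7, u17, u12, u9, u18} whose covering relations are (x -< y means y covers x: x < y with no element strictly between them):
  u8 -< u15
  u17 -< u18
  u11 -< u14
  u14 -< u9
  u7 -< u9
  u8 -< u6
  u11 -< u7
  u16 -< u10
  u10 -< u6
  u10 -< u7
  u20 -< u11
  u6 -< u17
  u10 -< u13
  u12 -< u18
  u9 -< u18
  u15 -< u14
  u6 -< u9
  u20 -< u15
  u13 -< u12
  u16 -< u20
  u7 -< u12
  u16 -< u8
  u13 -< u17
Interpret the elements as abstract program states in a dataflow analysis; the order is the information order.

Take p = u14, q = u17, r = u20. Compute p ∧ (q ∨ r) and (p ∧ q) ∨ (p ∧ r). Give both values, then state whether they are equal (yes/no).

q ∨ r = u18, so p ∧ (q ∨ r) = u14 ∧ u18 = u14.
p ∧ q = u8 and p ∧ r = u20, so (p ∧ q) ∨ (p ∧ r) = u8 ∨ u20 = u15.
Equal: no.

u14; u15; no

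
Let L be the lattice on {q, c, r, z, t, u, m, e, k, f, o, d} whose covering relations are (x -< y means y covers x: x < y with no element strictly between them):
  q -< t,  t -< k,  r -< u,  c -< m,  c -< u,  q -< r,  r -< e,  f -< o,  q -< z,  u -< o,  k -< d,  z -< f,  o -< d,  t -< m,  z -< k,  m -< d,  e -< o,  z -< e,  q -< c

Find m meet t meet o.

q

Common lower bounds of {m, t, o}: q.
The greatest among these is q.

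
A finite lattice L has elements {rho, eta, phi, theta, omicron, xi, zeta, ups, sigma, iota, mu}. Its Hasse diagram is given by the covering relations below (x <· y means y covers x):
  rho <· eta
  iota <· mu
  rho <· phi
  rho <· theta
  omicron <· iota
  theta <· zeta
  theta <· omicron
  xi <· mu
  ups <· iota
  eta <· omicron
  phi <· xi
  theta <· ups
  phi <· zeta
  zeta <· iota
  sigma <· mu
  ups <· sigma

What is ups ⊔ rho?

Common upper bounds of {ups, rho}: iota, mu, sigma, ups.
The least among these is ups.

ups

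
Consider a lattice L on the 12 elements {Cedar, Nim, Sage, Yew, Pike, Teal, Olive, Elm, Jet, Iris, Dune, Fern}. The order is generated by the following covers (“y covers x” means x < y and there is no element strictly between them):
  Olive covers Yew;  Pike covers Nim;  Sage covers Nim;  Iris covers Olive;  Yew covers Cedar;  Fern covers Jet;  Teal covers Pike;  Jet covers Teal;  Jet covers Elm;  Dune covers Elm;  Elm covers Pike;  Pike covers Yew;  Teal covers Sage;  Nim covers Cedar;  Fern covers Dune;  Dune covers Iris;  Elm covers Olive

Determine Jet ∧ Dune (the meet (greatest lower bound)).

Common lower bounds of {Jet, Dune}: Cedar, Elm, Nim, Olive, Pike, Yew.
The greatest among these is Elm.

Elm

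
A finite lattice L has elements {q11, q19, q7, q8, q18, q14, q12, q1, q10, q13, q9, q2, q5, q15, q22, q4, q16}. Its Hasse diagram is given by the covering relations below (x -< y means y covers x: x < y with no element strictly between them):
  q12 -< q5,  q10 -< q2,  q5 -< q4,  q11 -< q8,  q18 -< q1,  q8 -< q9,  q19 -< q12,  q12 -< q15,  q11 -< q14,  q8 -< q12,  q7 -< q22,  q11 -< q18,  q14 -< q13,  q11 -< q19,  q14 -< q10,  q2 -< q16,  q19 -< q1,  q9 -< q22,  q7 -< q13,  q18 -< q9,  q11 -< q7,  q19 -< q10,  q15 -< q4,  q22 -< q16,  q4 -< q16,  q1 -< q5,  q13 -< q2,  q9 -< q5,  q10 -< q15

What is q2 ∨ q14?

Common upper bounds of {q2, q14}: q16, q2.
The least among these is q2.

q2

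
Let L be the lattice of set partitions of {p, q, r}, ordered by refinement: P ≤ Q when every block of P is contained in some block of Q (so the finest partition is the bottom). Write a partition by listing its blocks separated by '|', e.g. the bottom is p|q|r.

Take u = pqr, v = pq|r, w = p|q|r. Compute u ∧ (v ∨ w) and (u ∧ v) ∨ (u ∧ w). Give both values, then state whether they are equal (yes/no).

pq|r; pq|r; yes

v ∨ w = pq|r, so u ∧ (v ∨ w) = pqr ∧ pq|r = pq|r.
u ∧ v = pq|r and u ∧ w = p|q|r, so (u ∧ v) ∨ (u ∧ w) = pq|r ∨ p|q|r = pq|r.
Equal: yes.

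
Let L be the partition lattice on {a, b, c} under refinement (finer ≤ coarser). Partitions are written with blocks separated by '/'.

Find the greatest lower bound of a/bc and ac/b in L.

a/b/c

Common lower bounds of {a/bc, ac/b}: a/b/c.
The greatest among these is a/b/c.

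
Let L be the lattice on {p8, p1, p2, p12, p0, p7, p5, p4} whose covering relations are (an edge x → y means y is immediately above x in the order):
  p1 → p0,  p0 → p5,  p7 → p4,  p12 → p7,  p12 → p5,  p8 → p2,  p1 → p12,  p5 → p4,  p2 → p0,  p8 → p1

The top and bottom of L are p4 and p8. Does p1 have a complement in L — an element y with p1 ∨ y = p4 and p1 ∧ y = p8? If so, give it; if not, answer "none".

none

For every candidate y, either p1 ∨ y ≠ p4 or p1 ∧ y ≠ p8; no complement exists.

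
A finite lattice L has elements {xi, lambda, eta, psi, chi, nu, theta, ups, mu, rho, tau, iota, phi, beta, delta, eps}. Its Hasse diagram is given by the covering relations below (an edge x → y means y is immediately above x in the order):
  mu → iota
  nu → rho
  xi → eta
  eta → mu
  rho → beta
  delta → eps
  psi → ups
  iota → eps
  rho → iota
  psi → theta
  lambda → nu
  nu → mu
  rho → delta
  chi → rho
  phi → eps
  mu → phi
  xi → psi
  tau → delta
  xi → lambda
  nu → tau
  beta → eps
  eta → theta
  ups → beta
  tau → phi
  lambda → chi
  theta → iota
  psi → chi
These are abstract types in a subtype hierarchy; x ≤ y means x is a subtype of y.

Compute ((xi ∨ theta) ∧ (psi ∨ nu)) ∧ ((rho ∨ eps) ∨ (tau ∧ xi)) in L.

psi

xi ∨ theta = theta
psi ∨ nu = rho
theta ∧ rho = psi
rho ∨ eps = eps
tau ∧ xi = xi
eps ∨ xi = eps
psi ∧ eps = psi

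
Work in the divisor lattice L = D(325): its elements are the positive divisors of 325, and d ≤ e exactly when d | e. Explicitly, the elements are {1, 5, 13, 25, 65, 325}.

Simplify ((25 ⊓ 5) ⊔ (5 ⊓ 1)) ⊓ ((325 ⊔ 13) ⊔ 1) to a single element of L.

25 ∧ 5 = 5
5 ∧ 1 = 1
5 ∨ 1 = 5
325 ∨ 13 = 325
325 ∨ 1 = 325
5 ∧ 325 = 5

5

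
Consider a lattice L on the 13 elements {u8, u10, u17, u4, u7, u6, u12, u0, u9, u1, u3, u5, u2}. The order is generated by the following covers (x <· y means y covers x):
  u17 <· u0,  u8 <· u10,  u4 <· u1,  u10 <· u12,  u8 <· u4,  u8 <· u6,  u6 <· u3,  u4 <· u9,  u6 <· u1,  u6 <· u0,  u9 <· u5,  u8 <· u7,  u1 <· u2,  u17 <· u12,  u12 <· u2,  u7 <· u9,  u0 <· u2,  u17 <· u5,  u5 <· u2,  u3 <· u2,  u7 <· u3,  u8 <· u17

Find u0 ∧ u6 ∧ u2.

u6

Common lower bounds of {u0, u6, u2}: u6, u8.
The greatest among these is u6.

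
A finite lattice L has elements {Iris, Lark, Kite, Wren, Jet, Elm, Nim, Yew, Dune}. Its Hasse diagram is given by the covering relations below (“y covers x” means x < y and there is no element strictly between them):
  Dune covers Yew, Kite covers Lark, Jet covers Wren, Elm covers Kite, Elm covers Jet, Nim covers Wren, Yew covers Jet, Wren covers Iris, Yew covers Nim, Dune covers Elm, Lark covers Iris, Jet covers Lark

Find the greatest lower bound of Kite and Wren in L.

Iris

Common lower bounds of {Kite, Wren}: Iris.
The greatest among these is Iris.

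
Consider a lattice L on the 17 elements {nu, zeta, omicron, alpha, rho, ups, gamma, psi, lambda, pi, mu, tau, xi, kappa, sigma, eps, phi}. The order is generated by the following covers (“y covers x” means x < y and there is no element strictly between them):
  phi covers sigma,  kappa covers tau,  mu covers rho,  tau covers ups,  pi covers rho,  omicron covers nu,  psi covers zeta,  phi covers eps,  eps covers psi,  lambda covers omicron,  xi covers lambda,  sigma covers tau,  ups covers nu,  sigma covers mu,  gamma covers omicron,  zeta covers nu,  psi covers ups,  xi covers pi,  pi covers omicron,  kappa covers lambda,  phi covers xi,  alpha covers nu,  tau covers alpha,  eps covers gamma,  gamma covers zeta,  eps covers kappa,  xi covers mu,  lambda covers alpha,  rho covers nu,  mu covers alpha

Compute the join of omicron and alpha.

Common upper bounds of {omicron, alpha}: eps, kappa, lambda, phi, xi.
The least among these is lambda.

lambda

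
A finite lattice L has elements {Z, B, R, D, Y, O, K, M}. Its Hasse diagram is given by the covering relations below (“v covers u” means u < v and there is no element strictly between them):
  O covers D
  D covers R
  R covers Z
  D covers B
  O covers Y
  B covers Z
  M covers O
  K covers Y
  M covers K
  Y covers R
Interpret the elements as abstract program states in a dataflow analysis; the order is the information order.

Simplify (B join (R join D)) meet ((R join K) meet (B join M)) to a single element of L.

R

R ∨ D = D
B ∨ D = D
R ∨ K = K
B ∨ M = M
K ∧ M = K
D ∧ K = R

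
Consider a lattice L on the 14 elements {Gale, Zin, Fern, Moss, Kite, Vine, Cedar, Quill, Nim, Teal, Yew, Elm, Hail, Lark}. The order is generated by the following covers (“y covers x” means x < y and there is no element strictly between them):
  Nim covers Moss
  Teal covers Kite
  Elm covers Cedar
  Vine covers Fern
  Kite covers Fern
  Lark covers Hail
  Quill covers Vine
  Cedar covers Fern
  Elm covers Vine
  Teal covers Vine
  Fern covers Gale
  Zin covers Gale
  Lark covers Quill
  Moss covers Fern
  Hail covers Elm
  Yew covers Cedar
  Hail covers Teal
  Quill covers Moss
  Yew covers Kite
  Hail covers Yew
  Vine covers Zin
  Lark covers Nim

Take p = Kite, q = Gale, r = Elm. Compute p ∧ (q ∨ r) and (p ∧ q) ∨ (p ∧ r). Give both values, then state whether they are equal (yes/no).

Fern; Fern; yes

q ∨ r = Elm, so p ∧ (q ∨ r) = Kite ∧ Elm = Fern.
p ∧ q = Gale and p ∧ r = Fern, so (p ∧ q) ∨ (p ∧ r) = Gale ∨ Fern = Fern.
Equal: yes.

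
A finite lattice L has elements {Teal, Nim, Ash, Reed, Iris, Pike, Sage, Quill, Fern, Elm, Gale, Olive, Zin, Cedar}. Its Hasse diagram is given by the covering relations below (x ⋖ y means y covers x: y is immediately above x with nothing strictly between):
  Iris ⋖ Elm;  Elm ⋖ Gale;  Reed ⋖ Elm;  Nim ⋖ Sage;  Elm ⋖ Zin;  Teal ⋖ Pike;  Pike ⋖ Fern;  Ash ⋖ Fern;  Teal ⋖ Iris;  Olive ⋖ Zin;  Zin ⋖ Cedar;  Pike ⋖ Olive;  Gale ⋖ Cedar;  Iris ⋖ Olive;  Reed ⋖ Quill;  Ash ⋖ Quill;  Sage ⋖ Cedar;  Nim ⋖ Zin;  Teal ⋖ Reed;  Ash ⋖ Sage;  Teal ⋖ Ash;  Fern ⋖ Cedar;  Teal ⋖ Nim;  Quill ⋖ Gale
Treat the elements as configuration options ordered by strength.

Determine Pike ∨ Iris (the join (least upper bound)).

Common upper bounds of {Pike, Iris}: Cedar, Olive, Zin.
The least among these is Olive.

Olive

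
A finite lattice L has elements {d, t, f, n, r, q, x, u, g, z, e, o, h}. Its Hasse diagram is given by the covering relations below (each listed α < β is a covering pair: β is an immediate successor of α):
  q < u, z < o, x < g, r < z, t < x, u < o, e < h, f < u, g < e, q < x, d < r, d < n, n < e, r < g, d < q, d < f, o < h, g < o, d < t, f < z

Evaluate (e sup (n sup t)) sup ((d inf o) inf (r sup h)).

n ∨ t = e
e ∨ e = e
d ∧ o = d
r ∨ h = h
d ∧ h = d
e ∨ d = e

e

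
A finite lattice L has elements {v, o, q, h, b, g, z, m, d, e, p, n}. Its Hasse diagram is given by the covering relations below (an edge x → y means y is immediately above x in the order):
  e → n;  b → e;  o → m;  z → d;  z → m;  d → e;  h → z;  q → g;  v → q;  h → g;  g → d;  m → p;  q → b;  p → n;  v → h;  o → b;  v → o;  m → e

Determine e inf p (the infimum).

Common lower bounds of {e, p}: h, m, o, v, z.
The greatest among these is m.

m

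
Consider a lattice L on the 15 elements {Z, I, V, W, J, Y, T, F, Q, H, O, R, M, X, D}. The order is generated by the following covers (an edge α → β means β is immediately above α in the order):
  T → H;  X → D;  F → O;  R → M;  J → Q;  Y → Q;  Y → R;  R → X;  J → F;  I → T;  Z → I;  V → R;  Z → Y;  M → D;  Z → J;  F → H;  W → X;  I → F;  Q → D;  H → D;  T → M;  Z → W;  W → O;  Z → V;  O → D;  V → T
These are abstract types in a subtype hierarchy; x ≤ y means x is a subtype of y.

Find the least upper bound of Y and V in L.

R

Common upper bounds of {Y, V}: D, M, R, X.
The least among these is R.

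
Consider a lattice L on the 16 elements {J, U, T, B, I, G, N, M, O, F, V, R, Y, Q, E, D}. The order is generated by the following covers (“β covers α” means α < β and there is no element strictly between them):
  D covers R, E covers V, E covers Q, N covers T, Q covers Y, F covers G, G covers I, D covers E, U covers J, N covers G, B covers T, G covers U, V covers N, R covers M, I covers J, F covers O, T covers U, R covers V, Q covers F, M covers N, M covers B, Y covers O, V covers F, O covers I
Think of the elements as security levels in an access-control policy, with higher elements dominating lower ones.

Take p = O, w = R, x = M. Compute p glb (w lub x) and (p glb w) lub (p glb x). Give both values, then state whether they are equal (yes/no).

O; O; yes

w lub x = R, so p glb (w lub x) = O glb R = O.
p glb w = O and p glb x = I, so (p glb w) lub (p glb x) = O lub I = O.
Equal: yes.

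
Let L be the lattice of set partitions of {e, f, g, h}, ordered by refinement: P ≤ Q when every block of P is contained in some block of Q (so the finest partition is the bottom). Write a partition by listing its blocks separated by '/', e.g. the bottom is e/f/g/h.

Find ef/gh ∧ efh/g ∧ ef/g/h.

Common lower bounds of {ef/gh, efh/g, ef/g/h}: e/f/g/h, ef/g/h.
The greatest among these is ef/g/h.

ef/g/h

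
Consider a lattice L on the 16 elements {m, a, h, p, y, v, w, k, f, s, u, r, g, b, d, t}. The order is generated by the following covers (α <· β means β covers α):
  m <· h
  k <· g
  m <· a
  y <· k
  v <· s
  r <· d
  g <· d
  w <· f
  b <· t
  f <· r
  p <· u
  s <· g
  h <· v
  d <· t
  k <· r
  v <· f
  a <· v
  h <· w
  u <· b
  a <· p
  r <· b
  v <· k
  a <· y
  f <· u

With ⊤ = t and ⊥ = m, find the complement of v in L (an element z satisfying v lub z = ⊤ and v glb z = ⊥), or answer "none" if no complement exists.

For every candidate z, either v ∨ z ≠ t or v ∧ z ≠ m; no complement exists.

none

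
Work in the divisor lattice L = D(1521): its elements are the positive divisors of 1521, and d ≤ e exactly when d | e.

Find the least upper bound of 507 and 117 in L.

Common upper bounds of {507, 117}: 1521.
The least among these is 1521.

1521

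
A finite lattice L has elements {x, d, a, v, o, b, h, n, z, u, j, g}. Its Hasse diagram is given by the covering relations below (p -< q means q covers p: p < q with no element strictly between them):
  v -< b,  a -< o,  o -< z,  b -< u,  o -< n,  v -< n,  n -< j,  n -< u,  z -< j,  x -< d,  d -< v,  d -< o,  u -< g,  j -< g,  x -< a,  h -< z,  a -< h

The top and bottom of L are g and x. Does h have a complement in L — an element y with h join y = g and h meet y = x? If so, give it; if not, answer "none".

Need y with h ∨ y = g and h ∧ y = x.
Checking each element gives: b.

b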